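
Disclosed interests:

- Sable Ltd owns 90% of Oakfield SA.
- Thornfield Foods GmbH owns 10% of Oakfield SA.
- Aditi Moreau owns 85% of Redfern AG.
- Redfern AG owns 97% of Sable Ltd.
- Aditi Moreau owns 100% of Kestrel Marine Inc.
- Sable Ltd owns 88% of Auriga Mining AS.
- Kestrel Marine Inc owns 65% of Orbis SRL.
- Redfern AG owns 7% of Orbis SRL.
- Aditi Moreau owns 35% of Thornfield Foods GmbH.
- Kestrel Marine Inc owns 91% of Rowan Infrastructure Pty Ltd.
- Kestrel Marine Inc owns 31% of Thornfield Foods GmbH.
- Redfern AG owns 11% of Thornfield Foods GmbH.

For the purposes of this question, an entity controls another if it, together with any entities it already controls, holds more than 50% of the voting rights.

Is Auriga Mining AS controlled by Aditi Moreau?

Aditi holds 85% of Redfern, so Aditi controls Redfern.
Redfern holds 97% of Sable, so Aditi controls Sable.
Sable holds 88% of Auriga, so Aditi controls Auriga.

Yes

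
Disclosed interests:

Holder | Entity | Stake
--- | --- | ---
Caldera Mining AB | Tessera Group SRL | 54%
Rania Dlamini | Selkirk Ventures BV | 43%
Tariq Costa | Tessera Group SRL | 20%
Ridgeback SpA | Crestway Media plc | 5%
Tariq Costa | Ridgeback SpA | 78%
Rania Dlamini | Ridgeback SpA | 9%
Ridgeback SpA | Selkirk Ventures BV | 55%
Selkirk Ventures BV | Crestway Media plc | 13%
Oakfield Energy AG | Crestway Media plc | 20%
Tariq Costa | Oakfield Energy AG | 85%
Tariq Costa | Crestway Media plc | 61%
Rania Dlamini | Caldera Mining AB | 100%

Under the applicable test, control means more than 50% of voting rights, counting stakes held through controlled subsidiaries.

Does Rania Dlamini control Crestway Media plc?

No

Rania holds 100% of Caldera, so Rania controls Caldera.
Caldera holds 54% of Tessera, so Rania controls Tessera.
Neither Rania nor any entity Rania controls holds any voting interest in Crestway.
So Rania does not control Crestway.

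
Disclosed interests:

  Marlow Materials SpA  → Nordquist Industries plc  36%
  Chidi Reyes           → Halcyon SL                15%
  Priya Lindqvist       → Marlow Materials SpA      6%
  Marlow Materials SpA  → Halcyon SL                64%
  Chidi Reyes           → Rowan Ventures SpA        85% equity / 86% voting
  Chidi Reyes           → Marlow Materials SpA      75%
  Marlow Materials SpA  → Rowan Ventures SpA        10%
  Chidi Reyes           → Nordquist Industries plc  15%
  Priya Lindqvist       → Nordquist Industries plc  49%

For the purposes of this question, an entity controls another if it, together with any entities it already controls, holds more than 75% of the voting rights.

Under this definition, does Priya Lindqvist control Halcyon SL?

Priya's largest direct stake is 49% in Nordquist, which does not meet the threshold, so Priya controls no company.
Neither Priya nor any entity Priya controls holds any voting interest in Halcyon.
So Priya does not control Halcyon.

No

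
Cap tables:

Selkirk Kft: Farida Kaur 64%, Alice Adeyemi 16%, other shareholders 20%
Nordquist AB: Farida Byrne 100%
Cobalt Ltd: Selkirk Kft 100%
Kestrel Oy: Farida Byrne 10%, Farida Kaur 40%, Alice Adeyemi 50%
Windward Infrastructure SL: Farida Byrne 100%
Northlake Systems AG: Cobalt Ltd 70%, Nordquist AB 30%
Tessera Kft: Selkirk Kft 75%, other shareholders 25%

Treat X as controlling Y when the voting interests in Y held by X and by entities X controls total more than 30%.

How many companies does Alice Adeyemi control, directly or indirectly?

1

Alice holds 50% of Kestrel, so Alice controls Kestrel.
No other company's threshold is met.
Alice controls 1 company.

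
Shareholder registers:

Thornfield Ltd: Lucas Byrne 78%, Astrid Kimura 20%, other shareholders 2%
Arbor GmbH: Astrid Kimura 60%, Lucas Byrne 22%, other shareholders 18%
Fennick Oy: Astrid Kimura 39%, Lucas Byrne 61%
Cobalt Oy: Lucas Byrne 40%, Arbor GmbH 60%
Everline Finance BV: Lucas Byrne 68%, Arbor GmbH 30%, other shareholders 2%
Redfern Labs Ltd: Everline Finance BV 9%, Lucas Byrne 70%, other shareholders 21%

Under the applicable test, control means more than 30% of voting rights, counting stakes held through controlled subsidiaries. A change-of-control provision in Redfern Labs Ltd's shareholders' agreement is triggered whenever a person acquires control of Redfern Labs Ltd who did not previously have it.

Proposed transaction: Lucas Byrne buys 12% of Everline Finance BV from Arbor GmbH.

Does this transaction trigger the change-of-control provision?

No

The purchase adds only to Lucas's holdings (Arbor's stake shrinks), so Lucas is the only person who could newly come to control Redfern.
Lucas holds 68% of Everline, so Lucas controls Everline.
Everline and Lucas together hold 9% + 70% = 79% of Redfern, so Lucas controls Redfern.
So Lucas already controls Redfern before the transaction.
After the purchase, Lucas's direct stake in Everline rises to 68% + 12% = 80%, and Arbor's stake falls to 18%.
Lucas controlled Redfern already, so this is not a new person acquiring control; every other person's position is unchanged or reduced.
No new person acquires control, so the clause is not triggered.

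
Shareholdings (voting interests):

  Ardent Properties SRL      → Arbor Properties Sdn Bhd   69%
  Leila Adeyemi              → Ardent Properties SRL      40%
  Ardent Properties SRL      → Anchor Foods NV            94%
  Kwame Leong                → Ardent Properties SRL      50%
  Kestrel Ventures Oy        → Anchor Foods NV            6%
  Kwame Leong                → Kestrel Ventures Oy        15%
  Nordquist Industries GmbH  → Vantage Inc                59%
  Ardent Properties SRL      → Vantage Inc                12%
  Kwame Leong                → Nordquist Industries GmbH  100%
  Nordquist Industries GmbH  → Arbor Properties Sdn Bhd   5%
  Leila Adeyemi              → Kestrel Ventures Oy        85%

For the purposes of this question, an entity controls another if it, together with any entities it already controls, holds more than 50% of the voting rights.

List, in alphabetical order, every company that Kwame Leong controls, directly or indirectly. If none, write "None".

Nordquist Industries GmbH, Vantage Inc

Kwame holds 100% of Nordquist, so Kwame controls Nordquist.
Nordquist holds 59% of Vantage, so Kwame controls Vantage.
No other company's threshold is met.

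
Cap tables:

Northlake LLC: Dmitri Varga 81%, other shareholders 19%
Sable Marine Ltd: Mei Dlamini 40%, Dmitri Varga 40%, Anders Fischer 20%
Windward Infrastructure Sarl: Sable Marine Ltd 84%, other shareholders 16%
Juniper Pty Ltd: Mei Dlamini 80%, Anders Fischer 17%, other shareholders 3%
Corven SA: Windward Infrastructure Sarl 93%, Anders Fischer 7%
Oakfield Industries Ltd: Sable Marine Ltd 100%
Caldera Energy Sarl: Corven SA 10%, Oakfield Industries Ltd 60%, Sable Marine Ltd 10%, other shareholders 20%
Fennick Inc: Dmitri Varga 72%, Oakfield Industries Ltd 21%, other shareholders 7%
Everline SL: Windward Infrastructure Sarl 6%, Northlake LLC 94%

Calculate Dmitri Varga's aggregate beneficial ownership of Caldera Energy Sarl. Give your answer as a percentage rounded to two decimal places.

Dmitri reaches Caldera along 3 paths.
Via Sable → Windward → Corven: 40% × 84% × 93% × 10% = 3.1248%.
Via Sable → Oakfield: 40% × 100% × 60% = 24%.
Via Sable: 40% × 10% = 4%.
Total: 3.1248% + 24% + 4% = 31.1248%.
Rounded: 31.12%.

31.12%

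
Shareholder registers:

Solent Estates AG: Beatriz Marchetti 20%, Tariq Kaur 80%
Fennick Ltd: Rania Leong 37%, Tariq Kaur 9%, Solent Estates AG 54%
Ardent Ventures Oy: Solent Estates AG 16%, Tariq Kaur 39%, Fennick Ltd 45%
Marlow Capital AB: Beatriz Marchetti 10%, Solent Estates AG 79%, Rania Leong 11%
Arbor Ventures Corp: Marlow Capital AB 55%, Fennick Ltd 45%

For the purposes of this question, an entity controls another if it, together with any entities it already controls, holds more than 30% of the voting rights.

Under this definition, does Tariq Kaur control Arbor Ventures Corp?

Tariq holds 80% of Solent, so Tariq controls Solent.
Solent holds 79% of Marlow, so Tariq controls Marlow.
Tariq and Solent together hold 9% + 54% = 63% of Fennick, so Tariq controls Fennick.
Marlow and Fennick together hold 55% + 45% = 100% of Arbor, so Tariq controls Arbor.

Yes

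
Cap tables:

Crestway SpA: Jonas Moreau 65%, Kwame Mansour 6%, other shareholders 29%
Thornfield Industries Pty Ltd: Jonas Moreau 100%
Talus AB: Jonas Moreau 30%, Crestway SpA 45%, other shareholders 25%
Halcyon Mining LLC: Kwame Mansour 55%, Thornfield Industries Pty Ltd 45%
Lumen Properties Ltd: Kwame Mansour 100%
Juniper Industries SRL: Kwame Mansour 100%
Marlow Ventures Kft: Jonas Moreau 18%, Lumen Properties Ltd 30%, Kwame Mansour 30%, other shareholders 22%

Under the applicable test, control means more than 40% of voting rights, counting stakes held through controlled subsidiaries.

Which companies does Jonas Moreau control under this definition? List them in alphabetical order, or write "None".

Jonas holds 65% of Crestway, so Jonas controls Crestway.
Jonas holds 100% of Thornfield, so Jonas controls Thornfield.
Jonas and Crestway together hold 30% + 45% = 75% of Talus, so Jonas controls Talus.
Thornfield holds 45% of Halcyon, so Jonas controls Halcyon.
No other company's threshold is met.

Crestway SpA, Halcyon Mining LLC, Talus AB, Thornfield Industries Pty Ltd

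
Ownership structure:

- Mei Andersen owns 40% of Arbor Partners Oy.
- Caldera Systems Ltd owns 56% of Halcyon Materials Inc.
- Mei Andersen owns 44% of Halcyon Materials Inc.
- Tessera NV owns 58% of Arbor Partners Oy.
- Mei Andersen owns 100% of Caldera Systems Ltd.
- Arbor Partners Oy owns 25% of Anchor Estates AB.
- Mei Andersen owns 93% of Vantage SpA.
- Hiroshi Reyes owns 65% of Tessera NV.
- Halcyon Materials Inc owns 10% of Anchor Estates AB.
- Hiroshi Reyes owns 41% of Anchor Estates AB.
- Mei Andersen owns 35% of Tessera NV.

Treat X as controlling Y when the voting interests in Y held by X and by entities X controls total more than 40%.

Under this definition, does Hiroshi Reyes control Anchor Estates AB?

Hiroshi holds 65% of Tessera, so Hiroshi controls Tessera.
Tessera holds 58% of Arbor, so Hiroshi controls Arbor.
Hiroshi and Arbor together hold 41% + 25% = 66% of Anchor, so Hiroshi controls Anchor.

Yes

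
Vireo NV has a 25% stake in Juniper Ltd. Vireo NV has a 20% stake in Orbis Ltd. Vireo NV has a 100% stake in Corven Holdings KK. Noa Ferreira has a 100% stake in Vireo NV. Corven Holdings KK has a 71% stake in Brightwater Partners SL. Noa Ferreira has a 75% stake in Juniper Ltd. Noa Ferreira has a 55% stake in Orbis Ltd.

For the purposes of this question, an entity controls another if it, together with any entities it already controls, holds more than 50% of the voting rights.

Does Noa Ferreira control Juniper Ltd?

Yes

Noa holds 100% of Vireo, so Noa controls Vireo.
Noa and Vireo together hold 75% + 25% = 100% of Juniper, so Noa controls Juniper.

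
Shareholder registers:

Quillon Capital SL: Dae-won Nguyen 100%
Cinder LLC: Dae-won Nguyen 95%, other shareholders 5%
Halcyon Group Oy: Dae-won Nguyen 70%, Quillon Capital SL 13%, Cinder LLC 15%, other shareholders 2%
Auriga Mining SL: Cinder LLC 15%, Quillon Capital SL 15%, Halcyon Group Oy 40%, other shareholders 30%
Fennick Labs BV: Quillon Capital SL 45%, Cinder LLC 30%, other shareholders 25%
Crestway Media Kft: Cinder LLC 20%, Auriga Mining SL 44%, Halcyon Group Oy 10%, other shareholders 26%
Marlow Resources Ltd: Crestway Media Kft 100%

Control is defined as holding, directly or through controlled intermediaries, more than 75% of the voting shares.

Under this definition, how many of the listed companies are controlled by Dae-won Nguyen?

Dae-won holds 100% of Quillon, so Dae-won controls Quillon.
Dae-won holds 95% of Cinder, so Dae-won controls Cinder.
Dae-won and Quillon and Cinder together hold 70% + 13% + 15% = 98% of Halcyon, so Dae-won controls Halcyon.
No other company's threshold is met.
Dae-won controls 3 companies.

3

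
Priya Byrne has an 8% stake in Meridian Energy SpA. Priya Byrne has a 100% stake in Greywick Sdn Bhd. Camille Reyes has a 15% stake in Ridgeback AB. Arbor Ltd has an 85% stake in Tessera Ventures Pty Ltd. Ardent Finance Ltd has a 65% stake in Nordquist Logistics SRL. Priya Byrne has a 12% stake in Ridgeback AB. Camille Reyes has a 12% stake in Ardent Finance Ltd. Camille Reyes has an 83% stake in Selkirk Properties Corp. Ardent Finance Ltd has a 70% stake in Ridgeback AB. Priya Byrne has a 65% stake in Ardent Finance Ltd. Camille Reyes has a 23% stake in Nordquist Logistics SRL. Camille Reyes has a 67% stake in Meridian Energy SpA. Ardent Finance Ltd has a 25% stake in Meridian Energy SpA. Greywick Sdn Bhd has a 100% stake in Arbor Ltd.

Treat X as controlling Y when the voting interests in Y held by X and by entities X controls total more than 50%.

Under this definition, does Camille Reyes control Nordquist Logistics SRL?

Camille holds 83% of Selkirk, so Camille controls Selkirk.
Camille holds 67% of Meridian, so Camille controls Meridian.
In Nordquist, Camille's side holds only 23%, not > 50%.
So Camille does not control Nordquist.

No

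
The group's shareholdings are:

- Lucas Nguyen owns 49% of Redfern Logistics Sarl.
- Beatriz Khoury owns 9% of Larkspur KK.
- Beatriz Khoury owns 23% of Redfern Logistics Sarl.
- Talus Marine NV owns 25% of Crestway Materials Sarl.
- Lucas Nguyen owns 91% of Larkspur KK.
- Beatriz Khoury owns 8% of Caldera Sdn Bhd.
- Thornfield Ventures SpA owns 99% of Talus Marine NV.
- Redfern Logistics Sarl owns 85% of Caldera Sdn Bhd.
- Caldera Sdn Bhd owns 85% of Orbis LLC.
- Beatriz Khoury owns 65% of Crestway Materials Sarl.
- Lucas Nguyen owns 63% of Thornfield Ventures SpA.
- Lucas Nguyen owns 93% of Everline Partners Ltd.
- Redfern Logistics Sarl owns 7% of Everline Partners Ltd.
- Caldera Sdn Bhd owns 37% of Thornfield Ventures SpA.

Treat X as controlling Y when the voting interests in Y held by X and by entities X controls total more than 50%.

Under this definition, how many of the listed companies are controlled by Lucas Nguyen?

Lucas holds 91% of Larkspur, so Lucas controls Larkspur.
Lucas holds 93% of Everline, so Lucas controls Everline.
Lucas holds 63% of Thornfield, so Lucas controls Thornfield.
Thornfield holds 99% of Talus, so Lucas controls Talus.
No other company's threshold is met.
Lucas controls 4 companies.

4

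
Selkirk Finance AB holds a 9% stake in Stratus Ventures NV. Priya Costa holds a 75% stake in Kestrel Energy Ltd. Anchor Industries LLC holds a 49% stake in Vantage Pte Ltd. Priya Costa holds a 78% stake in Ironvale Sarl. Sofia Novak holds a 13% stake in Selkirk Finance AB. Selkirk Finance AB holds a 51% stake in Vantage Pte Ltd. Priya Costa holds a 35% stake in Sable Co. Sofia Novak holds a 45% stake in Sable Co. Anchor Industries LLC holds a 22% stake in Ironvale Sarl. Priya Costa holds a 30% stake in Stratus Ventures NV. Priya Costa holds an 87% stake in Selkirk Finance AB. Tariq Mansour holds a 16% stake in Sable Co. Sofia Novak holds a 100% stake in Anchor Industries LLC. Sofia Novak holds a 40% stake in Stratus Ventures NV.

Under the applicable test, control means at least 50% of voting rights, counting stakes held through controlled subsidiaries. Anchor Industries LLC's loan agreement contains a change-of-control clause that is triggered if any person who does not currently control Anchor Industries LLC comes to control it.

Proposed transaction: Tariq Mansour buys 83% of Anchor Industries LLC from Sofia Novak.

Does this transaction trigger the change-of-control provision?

The purchase adds only to Tariq's holdings (Sofia's stake shrinks), so Tariq is the only person who could newly come to control Anchor.
Tariq's largest direct stake is 16% in Sable, which does not meet the threshold, so Tariq controls no company.
Neither Tariq nor any entity Tariq controls holds any voting interest in Anchor.
So before the transaction, Tariq does not control Anchor.
After the purchase, Tariq holds 83% of Anchor directly, and Sofia's stake falls to 17%.
Tariq holds 83% of Anchor, so Tariq controls Anchor.
Tariq did not control Anchor before and does after, so the clause is triggered.

Yes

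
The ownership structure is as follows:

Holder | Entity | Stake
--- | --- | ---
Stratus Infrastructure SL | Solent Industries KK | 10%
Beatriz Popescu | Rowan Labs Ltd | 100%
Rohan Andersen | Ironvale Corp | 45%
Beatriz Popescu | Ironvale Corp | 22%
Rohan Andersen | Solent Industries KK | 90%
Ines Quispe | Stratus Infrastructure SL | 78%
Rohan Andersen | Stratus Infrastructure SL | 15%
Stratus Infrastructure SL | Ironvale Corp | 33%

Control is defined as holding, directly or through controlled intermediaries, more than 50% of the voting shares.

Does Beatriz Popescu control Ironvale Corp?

Beatriz holds 100% of Rowan, so Beatriz controls Rowan.
In Ironvale, Beatriz's side holds only 22%, not > 50%.
So Beatriz does not control Ironvale.

No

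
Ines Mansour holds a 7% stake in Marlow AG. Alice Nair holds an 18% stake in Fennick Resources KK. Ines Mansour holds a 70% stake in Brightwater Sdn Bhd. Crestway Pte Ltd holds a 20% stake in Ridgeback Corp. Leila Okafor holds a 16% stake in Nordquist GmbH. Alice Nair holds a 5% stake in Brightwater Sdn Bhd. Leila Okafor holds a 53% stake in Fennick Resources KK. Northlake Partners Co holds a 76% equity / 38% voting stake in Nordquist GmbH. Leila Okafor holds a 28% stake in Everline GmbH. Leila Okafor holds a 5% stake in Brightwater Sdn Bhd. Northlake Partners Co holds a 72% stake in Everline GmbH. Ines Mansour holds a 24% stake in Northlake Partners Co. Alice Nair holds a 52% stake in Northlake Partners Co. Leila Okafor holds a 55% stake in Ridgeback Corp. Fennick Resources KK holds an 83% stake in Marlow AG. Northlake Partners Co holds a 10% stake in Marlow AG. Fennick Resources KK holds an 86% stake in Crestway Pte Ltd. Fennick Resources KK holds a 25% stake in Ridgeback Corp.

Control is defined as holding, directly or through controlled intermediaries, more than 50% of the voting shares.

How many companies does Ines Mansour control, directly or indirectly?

Ines holds 70% of Brightwater, so Ines controls Brightwater.
No other company's threshold is met.
Ines controls 1 company.

1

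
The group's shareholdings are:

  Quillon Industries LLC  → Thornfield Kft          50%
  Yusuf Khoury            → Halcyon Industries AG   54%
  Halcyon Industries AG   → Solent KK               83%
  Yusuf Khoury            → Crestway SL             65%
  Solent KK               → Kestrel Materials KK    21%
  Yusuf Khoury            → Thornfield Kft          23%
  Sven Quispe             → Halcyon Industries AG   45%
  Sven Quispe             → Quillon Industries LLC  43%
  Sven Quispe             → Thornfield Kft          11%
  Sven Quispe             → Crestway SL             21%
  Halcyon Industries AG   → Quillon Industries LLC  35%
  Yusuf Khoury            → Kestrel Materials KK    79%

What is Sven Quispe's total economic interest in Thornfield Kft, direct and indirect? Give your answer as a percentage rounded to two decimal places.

Sven reaches Thornfield along 3 paths.
Direct stake: 11% = 11%.
Via Quillon: 43% × 50% = 21.5%.
Via Halcyon → Quillon: 45% × 35% × 50% = 7.875%.
Total: 11% + 21.5% + 7.875% = 40.375%.
Rounded: 40.38%.

40.38%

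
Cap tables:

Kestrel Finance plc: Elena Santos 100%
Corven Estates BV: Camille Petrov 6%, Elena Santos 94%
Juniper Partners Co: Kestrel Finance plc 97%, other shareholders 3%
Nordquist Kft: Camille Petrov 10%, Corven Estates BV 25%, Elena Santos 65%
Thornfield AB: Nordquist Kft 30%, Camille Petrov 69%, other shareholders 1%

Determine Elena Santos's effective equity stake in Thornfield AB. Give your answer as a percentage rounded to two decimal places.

26.55%

Elena reaches Thornfield along 2 paths.
Via Corven → Nordquist: 94% × 25% × 30% = 7.05%.
Via Nordquist: 65% × 30% = 19.5%.
Total: 7.05% + 19.5% = 26.55%.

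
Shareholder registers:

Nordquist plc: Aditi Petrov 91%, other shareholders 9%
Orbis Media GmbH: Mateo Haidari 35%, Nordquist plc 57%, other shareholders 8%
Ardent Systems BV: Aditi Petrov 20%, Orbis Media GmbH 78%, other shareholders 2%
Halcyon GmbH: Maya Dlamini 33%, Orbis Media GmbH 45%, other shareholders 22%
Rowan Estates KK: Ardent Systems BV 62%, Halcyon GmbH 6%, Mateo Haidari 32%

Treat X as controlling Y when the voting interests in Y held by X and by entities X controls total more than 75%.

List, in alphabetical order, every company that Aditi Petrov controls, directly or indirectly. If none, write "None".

Nordquist plc

Aditi holds 91% of Nordquist, so Aditi controls Nordquist.
No other company's threshold is met.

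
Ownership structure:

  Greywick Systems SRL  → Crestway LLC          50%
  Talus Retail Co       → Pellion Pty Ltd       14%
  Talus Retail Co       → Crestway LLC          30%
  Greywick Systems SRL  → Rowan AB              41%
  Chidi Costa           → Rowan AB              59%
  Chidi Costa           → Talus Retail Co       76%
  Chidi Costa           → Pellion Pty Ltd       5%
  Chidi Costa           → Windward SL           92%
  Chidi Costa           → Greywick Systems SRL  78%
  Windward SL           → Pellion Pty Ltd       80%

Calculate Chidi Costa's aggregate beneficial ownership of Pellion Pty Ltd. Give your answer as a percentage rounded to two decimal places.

89.24%

Chidi reaches Pellion along 3 paths.
Via Talus: 76% × 14% = 10.64%.
Via Windward: 92% × 80% = 73.6%.
Direct stake: 5% = 5%.
Total: 10.64% + 73.6% + 5% = 89.24%.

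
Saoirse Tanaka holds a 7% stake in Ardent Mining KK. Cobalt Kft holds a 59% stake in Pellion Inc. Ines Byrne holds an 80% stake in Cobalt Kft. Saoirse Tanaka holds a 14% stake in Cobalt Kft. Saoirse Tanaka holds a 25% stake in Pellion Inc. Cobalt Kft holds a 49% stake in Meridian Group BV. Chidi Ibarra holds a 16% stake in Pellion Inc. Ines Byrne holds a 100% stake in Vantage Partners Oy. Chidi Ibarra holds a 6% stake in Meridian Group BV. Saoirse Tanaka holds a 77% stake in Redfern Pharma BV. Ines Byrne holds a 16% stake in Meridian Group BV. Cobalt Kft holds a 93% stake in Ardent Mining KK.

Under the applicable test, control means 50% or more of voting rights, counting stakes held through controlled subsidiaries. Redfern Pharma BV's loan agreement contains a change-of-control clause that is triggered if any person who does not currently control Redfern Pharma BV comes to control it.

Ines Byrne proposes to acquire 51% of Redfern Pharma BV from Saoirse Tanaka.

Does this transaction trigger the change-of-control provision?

The purchase adds only to Ines's holdings (Saoirse's stake shrinks), so Ines is the only person who could newly come to control Redfern.
Ines holds 80% of Cobalt, so Ines controls Cobalt.
Ines and Cobalt together hold 16% + 49% = 65% of Meridian, so Ines controls Meridian.
Cobalt holds 59% of Pellion, so Ines controls Pellion.
Ines holds 100% of Vantage, so Ines controls Vantage.
Cobalt holds 93% of Ardent, so Ines controls Ardent.
Neither Ines nor any entity Ines controls holds any voting interest in Redfern.
So before the transaction, Ines does not control Redfern.
After the purchase, Ines holds 51% of Redfern directly, and Saoirse's stake falls to 26%.
Ines holds 51% of Redfern, so Ines controls Redfern.
Ines did not control Redfern before and does after, so the clause is triggered.

Yes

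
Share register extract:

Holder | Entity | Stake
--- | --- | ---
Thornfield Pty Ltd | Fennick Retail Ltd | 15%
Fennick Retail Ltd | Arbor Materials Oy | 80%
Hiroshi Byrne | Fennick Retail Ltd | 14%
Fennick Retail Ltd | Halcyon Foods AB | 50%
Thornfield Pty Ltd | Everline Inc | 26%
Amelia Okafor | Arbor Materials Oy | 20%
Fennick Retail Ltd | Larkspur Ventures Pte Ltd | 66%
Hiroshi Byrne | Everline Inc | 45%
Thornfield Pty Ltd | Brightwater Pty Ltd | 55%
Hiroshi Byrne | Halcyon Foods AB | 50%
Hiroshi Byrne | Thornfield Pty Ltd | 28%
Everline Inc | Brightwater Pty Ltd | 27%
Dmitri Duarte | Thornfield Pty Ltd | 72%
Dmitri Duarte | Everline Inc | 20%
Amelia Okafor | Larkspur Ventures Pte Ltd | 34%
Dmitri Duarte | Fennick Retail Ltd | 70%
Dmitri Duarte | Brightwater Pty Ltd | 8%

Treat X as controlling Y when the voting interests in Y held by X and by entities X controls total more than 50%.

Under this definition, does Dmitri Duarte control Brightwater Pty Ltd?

Yes

Dmitri holds 72% of Thornfield, so Dmitri controls Thornfield.
Dmitri and Thornfield together hold 8% + 55% = 63% of Brightwater, so Dmitri controls Brightwater.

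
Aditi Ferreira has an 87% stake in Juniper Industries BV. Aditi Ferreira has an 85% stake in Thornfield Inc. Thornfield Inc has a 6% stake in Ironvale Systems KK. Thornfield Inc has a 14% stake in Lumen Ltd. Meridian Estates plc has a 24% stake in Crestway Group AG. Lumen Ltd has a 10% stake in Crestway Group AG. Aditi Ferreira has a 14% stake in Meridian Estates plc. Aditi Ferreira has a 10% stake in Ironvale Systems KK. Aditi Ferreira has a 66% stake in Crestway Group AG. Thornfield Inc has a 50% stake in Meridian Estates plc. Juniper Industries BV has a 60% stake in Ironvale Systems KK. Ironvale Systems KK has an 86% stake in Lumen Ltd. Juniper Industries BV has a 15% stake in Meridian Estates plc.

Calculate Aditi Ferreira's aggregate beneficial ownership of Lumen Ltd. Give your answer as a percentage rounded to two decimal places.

69.78%

Aditi reaches Lumen along 4 paths.
Via Ironvale: 10% × 86% = 8.6%.
Via Thornfield → Ironvale: 85% × 6% × 86% = 4.386%.
Via Juniper → Ironvale: 87% × 60% × 86% = 44.892%.
Via Thornfield: 85% × 14% = 11.9%.
Total: 8.6% + 4.386% + 44.892% + 11.9% = 69.778%.
Rounded: 69.78%.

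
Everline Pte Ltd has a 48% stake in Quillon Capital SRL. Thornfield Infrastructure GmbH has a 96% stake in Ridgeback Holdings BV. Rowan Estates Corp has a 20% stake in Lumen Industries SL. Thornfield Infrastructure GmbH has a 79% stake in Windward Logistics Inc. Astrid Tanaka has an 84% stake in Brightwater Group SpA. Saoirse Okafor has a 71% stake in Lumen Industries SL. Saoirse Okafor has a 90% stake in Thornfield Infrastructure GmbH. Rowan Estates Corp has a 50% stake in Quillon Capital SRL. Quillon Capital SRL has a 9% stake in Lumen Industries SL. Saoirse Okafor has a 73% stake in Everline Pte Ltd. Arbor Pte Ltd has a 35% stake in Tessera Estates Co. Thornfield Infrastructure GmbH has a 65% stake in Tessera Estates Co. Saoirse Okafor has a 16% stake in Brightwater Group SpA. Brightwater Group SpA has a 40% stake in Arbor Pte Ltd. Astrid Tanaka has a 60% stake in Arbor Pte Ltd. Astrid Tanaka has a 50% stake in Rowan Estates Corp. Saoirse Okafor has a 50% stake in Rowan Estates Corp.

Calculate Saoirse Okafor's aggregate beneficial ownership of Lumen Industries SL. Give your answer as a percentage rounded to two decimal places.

Saoirse reaches Lumen along 4 paths.
Via Rowan: 50% × 20% = 10%.
Direct stake: 71% = 71%.
Via Everline → Quillon: 73% × 48% × 9% = 3.1536%.
Via Rowan → Quillon: 50% × 50% × 9% = 2.25%.
Total: 10% + 71% + 3.1536% + 2.25% = 86.4036%.
Rounded: 86.40%.

86.40%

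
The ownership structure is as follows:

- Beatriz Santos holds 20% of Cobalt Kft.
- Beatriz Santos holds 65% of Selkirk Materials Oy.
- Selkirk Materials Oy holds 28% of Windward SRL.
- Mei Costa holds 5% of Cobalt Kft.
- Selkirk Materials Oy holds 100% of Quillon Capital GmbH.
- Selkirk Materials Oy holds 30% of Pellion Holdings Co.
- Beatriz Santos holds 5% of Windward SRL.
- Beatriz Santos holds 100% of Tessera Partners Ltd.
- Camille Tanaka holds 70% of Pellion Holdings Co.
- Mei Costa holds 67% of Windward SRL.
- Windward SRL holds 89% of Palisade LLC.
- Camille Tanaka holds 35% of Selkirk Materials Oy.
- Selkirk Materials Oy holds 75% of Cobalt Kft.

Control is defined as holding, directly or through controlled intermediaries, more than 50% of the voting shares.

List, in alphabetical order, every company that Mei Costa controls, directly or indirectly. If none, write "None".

Palisade LLC, Windward SRL

Mei holds 67% of Windward, so Mei controls Windward.
Windward holds 89% of Palisade, so Mei controls Palisade.
No other company's threshold is met.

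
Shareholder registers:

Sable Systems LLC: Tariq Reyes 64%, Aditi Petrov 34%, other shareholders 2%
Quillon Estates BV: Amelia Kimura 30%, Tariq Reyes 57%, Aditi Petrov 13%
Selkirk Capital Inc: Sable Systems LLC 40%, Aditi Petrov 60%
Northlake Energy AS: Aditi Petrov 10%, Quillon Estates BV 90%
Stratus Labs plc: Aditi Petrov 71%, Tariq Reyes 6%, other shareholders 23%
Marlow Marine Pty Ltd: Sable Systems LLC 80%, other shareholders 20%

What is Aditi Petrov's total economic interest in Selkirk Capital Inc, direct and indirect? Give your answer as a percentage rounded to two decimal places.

73.60%

Aditi reaches Selkirk along 2 paths.
Via Sable: 34% × 40% = 13.6%.
Direct stake: 60% = 60%.
Total: 13.6% + 60% = 73.6%.
Rounded: 73.60%.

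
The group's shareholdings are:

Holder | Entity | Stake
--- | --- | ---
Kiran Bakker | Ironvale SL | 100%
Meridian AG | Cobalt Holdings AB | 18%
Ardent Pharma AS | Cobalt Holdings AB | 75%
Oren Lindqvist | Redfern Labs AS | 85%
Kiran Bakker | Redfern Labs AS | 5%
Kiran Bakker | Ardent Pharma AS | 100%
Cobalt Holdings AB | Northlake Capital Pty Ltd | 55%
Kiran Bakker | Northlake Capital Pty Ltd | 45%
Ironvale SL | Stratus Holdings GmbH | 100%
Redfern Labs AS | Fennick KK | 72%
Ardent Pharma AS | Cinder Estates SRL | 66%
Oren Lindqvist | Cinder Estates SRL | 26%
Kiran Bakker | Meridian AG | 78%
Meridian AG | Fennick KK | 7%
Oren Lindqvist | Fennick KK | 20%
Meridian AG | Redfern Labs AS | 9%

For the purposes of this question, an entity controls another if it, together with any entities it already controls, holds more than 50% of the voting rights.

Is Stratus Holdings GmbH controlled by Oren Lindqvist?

Oren holds 85% of Redfern, so Oren controls Redfern.
Redfern and Oren together hold 72% + 20% = 92% of Fennick, so Oren controls Fennick.
Neither Oren nor any entity Oren controls holds any voting interest in Stratus.
So Oren does not control Stratus.

No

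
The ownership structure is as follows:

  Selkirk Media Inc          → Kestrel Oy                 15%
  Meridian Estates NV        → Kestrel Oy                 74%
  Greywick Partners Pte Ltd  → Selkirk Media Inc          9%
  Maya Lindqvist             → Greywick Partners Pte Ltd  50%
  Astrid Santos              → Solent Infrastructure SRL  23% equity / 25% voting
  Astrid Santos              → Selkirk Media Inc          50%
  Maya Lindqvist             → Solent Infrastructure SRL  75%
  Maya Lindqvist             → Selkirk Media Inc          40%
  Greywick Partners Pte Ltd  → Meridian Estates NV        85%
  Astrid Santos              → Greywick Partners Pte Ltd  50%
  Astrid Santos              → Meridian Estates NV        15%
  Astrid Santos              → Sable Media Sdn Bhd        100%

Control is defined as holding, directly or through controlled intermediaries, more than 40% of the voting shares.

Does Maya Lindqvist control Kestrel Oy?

Maya holds 50% of Greywick, so Maya controls Greywick.
Greywick and Maya together hold 9% + 40% = 49% of Selkirk, so Maya controls Selkirk.
Greywick holds 85% of Meridian, so Maya controls Meridian.
Meridian and Selkirk together hold 74% + 15% = 89% of Kestrel, so Maya controls Kestrel.

Yes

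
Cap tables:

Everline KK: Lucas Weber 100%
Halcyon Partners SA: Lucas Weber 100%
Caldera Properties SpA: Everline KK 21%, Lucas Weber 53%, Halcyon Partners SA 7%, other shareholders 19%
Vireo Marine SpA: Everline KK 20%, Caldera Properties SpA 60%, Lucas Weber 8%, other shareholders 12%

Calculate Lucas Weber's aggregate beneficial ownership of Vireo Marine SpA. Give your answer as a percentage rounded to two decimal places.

Lucas reaches Vireo along 5 paths.
Via Everline: 100% × 20% = 20%.
Via Everline → Caldera: 100% × 21% × 60% = 12.6%.
Via Caldera: 53% × 60% = 31.8%.
Via Halcyon → Caldera: 100% × 7% × 60% = 4.2%.
Direct stake: 8% = 8%.
Total: 20% + 12.6% + 31.8% + 4.2% + 8% = 76.6%.
Rounded: 76.60%.

76.60%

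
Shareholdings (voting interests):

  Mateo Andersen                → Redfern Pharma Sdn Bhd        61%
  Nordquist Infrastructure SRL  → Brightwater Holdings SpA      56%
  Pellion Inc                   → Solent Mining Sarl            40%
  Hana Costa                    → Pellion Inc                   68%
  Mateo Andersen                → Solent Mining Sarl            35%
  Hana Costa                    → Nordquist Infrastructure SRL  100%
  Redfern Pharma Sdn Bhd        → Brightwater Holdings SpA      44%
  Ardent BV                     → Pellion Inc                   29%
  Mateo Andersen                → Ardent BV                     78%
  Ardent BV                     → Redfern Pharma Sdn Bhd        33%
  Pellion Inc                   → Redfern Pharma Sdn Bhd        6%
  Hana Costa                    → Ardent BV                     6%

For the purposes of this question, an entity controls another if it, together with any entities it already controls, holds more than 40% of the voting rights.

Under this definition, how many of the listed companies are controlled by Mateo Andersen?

3

Mateo holds 78% of Ardent, so Mateo controls Ardent.
Ardent and Mateo together hold 33% + 61% = 94% of Redfern, so Mateo controls Redfern.
Redfern holds 44% of Brightwater, so Mateo controls Brightwater.
No other company's threshold is met.
Mateo controls 3 companies.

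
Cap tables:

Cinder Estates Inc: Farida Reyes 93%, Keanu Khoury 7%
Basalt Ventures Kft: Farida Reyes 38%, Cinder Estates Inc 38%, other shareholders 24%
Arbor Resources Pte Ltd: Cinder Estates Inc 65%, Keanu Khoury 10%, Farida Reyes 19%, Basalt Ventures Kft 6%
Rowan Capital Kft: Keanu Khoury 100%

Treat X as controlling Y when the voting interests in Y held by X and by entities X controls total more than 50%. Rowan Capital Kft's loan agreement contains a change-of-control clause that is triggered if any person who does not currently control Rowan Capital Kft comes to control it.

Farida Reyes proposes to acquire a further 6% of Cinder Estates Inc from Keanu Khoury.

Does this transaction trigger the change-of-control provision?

The purchase adds only to Farida's holdings (Keanu's stake shrinks), so Farida is the only person who could newly come to control Rowan.
Farida holds 93% of Cinder, so Farida controls Cinder.
Farida and Cinder together hold 38% + 38% = 76% of Basalt, so Farida controls Basalt.
Cinder and Farida and Basalt together hold 65% + 19% + 6% = 90% of Arbor, so Farida controls Arbor.
Neither Farida nor any entity Farida controls holds any voting interest in Rowan.
So before the transaction, Farida does not control Rowan.
After the purchase, Farida's direct stake in Cinder rises to 93% + 6% = 99%, and Keanu's stake falls to 1%.
Farida holds 99% of Cinder, so Farida controls Cinder.
After the transaction, neither Farida nor any entity Farida controls holds a voting interest in Rowan, so Farida still does not control it.
No new person acquires control, so the clause is not triggered.

No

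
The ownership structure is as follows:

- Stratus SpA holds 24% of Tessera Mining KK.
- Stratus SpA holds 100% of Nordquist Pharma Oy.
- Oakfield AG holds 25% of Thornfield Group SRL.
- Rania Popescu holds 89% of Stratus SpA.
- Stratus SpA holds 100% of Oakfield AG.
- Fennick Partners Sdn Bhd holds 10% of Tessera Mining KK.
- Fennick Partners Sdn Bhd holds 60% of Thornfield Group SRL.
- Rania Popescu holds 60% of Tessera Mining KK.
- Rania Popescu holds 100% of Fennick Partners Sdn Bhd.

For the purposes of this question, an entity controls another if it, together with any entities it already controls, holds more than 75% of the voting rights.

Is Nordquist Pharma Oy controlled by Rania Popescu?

Rania holds 89% of Stratus, so Rania controls Stratus.
Stratus holds 100% of Nordquist, so Rania controls Nordquist.

Yes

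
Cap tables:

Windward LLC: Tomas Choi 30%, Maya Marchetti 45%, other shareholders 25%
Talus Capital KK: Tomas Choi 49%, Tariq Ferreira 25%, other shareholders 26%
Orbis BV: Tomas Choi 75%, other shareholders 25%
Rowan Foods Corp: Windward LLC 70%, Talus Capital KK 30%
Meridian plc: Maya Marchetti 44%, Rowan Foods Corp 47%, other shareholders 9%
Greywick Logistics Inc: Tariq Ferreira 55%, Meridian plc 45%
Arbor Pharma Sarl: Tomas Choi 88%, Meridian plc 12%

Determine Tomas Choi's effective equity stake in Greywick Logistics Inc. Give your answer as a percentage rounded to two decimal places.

Tomas reaches Greywick along 2 paths.
Via Windward → Rowan → Meridian: 30% × 70% × 47% × 45% = 4.4415%.
Via Talus → Rowan → Meridian: 49% × 30% × 47% × 45% = 3.10905%.
Total: 4.4415% + 3.10905% = 7.55055%.
Rounded: 7.55%.

7.55%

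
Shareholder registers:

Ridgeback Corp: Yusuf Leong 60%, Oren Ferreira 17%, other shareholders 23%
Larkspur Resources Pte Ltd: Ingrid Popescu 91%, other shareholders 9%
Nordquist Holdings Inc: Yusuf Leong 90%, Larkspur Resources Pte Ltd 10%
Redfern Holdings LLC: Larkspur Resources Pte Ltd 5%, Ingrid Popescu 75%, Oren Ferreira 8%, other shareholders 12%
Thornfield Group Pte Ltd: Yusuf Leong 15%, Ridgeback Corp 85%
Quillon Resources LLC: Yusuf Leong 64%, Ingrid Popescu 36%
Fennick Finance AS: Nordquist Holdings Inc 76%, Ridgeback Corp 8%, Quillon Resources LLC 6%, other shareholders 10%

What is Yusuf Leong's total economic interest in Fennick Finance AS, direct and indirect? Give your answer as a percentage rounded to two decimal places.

77.04%

Yusuf reaches Fennick along 3 paths.
Via Nordquist: 90% × 76% = 68.4%.
Via Ridgeback: 60% × 8% = 4.8%.
Via Quillon: 64% × 6% = 3.84%.
Total: 68.4% + 4.8% + 3.84% = 77.04%.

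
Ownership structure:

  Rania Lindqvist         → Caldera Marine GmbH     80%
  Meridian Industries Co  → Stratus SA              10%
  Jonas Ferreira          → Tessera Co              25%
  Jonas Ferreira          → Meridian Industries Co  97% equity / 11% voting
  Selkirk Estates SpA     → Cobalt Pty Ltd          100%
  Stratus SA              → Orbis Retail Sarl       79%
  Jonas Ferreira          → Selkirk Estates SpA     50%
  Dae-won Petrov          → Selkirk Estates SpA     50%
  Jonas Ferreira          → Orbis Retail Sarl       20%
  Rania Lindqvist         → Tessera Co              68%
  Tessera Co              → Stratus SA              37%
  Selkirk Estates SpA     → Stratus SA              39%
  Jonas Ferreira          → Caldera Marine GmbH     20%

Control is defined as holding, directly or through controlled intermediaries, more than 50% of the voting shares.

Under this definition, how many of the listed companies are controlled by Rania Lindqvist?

2

Rania holds 80% of Caldera, so Rania controls Caldera.
Rania holds 68% of Tessera, so Rania controls Tessera.
No other company's threshold is met.
Rania controls 2 companies.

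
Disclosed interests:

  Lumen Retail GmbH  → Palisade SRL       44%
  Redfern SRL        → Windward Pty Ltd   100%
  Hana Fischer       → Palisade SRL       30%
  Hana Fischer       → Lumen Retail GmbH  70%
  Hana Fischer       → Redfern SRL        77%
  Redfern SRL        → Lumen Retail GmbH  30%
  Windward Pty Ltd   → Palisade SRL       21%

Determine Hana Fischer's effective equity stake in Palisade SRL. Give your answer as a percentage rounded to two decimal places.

87.13%

Hana reaches Palisade along 4 paths.
Direct stake: 30% = 30%.
Via Redfern → Windward: 77% × 100% × 21% = 16.17%.
Via Lumen: 70% × 44% = 30.8%.
Via Redfern → Lumen: 77% × 30% × 44% = 10.164%.
Total: 30% + 16.17% + 30.8% + 10.164% = 87.134%.
Rounded: 87.13%.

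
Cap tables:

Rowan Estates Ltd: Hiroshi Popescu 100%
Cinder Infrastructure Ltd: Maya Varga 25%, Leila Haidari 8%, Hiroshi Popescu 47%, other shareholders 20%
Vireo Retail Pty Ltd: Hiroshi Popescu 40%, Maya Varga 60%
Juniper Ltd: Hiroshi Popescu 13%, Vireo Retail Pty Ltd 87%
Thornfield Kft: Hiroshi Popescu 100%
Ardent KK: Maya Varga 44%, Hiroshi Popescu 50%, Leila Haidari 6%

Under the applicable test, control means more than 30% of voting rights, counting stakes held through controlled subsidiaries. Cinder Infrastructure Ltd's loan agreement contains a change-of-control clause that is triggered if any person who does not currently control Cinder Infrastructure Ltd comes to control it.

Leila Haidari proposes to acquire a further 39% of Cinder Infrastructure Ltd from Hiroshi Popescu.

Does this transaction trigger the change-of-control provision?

The purchase adds only to Leila's holdings (Hiroshi's stake shrinks), so Leila is the only person who could newly come to control Cinder.
Leila's largest direct stake is 8% in Cinder, which does not meet the threshold, so Leila controls no company.
In Cinder, Leila's side holds only 8%, not > 30%.
So before the transaction, Leila does not control Cinder.
After the purchase, Leila's direct stake in Cinder rises to 8% + 39% = 47%, and Hiroshi's stake falls to 8%.
Leila holds 47% of Cinder, so Leila controls Cinder.
Leila did not control Cinder before and does after, so the clause is triggered.

Yes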